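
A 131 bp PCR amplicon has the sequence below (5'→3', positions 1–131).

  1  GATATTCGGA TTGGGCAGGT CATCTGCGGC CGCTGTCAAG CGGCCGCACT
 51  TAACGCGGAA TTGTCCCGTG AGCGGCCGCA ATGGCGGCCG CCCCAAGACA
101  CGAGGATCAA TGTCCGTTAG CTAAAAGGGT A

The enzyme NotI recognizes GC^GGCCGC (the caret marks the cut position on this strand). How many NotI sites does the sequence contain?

GCGGCCGC occurs starting at positions 26, 40, 72, 84.
NotI cuts at 4 sites.

4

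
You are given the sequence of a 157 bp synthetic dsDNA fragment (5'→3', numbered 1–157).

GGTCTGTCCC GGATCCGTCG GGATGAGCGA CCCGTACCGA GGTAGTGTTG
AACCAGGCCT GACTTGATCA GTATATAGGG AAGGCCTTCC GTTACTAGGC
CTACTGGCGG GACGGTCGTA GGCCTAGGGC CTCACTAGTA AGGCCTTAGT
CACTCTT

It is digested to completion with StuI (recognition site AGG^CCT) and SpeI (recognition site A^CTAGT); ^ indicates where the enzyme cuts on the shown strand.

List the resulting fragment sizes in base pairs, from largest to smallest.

57, 27, 23, 15, 14, 12, 9 bp

StuI sites (AGGCCT) start at positions 55, 82, 97, 120, 141.
StuI cuts after base 3 of each site, so after positions 57, 84, 99, 122, 143.
The SpeI site (ACTAGT) starts at position 134.
SpeI cuts after the first base of each site, so after position 134.
Combined cut positions: 57, 84, 99, 122, 134, 143.
Linear molecule, 6 cuts → 7 fragments:
  1–57 → 57 bp
  58–84 → 27 bp
  85–99 → 15 bp
  100–122 → 23 bp
  123–134 → 12 bp
  135–143 → 9 bp
  144–157 → 14 bp
Sorted largest to smallest: 57, 27, 23, 15, 14, 12, 9 bp.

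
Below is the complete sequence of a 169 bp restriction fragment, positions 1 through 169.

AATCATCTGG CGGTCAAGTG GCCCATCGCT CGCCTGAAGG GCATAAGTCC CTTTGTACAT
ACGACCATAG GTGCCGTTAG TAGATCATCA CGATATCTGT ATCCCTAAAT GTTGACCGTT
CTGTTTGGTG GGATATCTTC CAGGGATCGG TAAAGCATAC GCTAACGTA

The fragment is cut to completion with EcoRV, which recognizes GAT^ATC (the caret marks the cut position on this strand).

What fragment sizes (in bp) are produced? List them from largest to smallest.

94, 40, 35 bp

EcoRV sites (GATATC) start at positions 92, 132.
EcoRV cuts after base 3 of each site, so after positions 94, 134.
Linear molecule, 2 cuts → 3 fragments:
  1–94 → 94 bp
  95–134 → 40 bp
  135–169 → 35 bp
Sorted largest to smallest: 94, 40, 35 bp.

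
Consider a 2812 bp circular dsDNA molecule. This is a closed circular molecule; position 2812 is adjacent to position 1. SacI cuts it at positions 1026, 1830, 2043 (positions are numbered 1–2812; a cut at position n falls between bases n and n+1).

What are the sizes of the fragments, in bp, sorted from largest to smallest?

Circular molecule, 3 cuts → 3 fragments:
  1830 − 1026 = 804 bp
  2043 − 1830 = 213 bp
  wrap: 2812 − 2043 + 1026 = 1795 bp
Sorted largest to smallest: 1795, 804, 213 bp.

1795, 804, 213 bp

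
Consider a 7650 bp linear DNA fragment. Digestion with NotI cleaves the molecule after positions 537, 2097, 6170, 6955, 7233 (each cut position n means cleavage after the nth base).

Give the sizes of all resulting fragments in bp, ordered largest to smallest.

4073, 1560, 785, 537, 417, 278 bp

Linear molecule, 5 cuts → 6 fragments:
  537 − 0 = 537 bp
  2097 − 537 = 1560 bp
  6170 − 2097 = 4073 bp
  6955 − 6170 = 785 bp
  7233 − 6955 = 278 bp
  7650 − 7233 = 417 bp
Sorted largest to smallest: 4073, 1560, 785, 537, 417, 278 bp.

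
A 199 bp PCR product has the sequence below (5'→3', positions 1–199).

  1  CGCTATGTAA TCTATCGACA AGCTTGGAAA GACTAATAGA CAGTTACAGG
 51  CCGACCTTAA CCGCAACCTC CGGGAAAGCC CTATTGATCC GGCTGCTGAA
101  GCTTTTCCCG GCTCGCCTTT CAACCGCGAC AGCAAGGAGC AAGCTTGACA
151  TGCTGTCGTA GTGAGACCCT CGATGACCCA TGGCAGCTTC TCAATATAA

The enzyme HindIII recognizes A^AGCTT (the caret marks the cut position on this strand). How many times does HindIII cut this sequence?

3

AAGCTT occurs starting at positions 20, 99, 141.
HindIII cuts at 3 sites.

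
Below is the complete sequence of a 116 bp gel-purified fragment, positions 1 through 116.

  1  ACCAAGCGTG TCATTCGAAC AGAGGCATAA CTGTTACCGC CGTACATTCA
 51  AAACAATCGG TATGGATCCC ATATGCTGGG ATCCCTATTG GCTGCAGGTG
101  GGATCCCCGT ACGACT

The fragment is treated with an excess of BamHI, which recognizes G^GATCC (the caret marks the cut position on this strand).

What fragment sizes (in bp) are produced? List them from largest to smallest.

64, 22, 15, 15 bp

BamHI sites (GGATCC) start at positions 64, 79, 101.
BamHI cuts after the first base of each site, so after positions 64, 79, 101.
Linear molecule, 3 cuts → 4 fragments:
  1–64 → 64 bp
  65–79 → 15 bp
  80–101 → 22 bp
  102–116 → 15 bp
Sorted largest to smallest: 64, 22, 15, 15 bp.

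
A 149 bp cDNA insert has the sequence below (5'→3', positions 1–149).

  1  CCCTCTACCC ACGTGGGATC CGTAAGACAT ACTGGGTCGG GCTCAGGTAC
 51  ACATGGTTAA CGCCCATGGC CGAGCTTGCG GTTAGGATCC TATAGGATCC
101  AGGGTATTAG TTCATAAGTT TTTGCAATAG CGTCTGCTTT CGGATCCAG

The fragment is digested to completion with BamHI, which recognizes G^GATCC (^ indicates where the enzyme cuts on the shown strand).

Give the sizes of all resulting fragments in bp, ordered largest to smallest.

BamHI sites (GGATCC) start at positions 16, 85, 95, 142.
BamHI cuts after the first base of each site, so after positions 16, 85, 95, 142.
Linear molecule, 4 cuts → 5 fragments:
  1–16 → 16 bp
  17–85 → 69 bp
  86–95 → 10 bp
  96–142 → 47 bp
  143–149 → 7 bp
Sorted largest to smallest: 69, 47, 16, 10, 7 bp.

69, 47, 16, 10, 7 bp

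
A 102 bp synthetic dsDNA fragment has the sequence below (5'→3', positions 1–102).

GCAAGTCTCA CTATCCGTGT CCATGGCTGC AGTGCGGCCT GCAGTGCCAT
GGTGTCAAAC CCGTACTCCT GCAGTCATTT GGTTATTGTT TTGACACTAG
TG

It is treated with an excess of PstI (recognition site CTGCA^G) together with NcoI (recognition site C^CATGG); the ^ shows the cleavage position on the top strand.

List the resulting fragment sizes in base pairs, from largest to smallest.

29, 26, 21, 12, 10, 4 bp

PstI sites (CTGCAG) start at positions 27, 39, 69.
PstI cuts after base 5 of each site (before the last base), so after positions 31, 43, 73.
NcoI sites (CCATGG) start at positions 21, 47.
NcoI cuts after the first base of each site, so after positions 21, 47.
Combined cut positions: 21, 31, 43, 47, 73.
Linear molecule, 5 cuts → 6 fragments:
  1–21 → 21 bp
  22–31 → 10 bp
  32–43 → 12 bp
  44–47 → 4 bp
  48–73 → 26 bp
  74–102 → 29 bp
Sorted largest to smallest: 29, 26, 21, 12, 10, 4 bp.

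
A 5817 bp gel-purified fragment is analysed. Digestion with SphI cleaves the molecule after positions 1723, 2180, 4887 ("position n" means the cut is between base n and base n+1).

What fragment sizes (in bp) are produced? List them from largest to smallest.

2707, 1723, 930, 457 bp

Linear molecule, 3 cuts → 4 fragments:
  1723 − 0 = 1723 bp
  2180 − 1723 = 457 bp
  4887 − 2180 = 2707 bp
  5817 − 4887 = 930 bp
Sorted largest to smallest: 2707, 1723, 930, 457 bp.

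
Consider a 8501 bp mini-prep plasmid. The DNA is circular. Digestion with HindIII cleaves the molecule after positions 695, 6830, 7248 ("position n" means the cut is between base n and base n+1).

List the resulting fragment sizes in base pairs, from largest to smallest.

Circular molecule, 3 cuts → 3 fragments:
  6830 − 695 = 6135 bp
  7248 − 6830 = 418 bp
  wrap: 8501 − 7248 + 695 = 1948 bp
Sorted largest to smallest: 6135, 1948, 418 bp.

6135, 1948, 418 bp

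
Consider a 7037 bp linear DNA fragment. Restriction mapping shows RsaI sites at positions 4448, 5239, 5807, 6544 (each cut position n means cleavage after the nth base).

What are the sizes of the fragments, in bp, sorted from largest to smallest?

4448, 791, 737, 568, 493 bp

Linear molecule, 4 cuts → 5 fragments:
  4448 − 0 = 4448 bp
  5239 − 4448 = 791 bp
  5807 − 5239 = 568 bp
  6544 − 5807 = 737 bp
  7037 − 6544 = 493 bp
Sorted largest to smallest: 4448, 791, 737, 568, 493 bp.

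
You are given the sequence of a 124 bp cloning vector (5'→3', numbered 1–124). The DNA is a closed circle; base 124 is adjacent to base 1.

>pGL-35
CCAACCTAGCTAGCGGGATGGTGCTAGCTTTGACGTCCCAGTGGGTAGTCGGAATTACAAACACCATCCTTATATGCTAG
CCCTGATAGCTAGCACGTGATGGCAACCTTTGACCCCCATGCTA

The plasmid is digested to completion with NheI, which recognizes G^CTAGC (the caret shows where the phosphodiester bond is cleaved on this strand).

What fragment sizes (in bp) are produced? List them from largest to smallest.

NheI sites (GCTAGC) start at positions 9, 23, 76, 89.
NheI cuts after the first base of each site, so after positions 9, 23, 76, 89.
Circular molecule, 4 cuts → 4 fragments:
  10–23 → 14 bp
  24–76 → 53 bp
  77–89 → 13 bp
  90–124 then 1–9 → 35 + 9 = 44 bp
Sorted largest to smallest: 53, 44, 14, 13 bp.

53, 44, 14, 13 bp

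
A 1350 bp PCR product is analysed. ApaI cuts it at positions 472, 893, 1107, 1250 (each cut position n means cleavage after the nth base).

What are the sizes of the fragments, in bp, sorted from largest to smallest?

472, 421, 214, 143, 100 bp

Linear molecule, 4 cuts → 5 fragments:
  472 − 0 = 472 bp
  893 − 472 = 421 bp
  1107 − 893 = 214 bp
  1250 − 1107 = 143 bp
  1350 − 1250 = 100 bp
Sorted largest to smallest: 472, 421, 214, 143, 100 bp.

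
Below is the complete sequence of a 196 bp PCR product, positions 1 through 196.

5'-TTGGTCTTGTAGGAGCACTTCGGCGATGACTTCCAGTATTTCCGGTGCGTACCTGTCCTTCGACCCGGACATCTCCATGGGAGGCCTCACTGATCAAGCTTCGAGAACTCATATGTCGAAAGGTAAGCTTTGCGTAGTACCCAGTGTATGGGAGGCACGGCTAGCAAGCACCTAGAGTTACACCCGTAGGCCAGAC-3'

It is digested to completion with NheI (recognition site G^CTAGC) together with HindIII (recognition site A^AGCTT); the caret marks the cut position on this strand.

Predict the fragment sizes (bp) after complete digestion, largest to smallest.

The NheI site (GCTAGC) starts at position 160.
NheI cuts after the first base of each site, so after position 160.
HindIII sites (AAGCTT) start at positions 96, 125.
HindIII cuts after the first base of each site, so after positions 96, 125.
Combined cut positions: 96, 125, 160.
Linear molecule, 3 cuts → 4 fragments:
  1–96 → 96 bp
  97–125 → 29 bp
  126–160 → 35 bp
  161–196 → 36 bp
Sorted largest to smallest: 96, 36, 35, 29 bp.

96, 36, 35, 29 bp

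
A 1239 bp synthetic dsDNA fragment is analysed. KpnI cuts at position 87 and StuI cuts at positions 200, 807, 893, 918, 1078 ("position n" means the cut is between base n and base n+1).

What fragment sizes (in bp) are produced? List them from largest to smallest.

607, 161, 160, 113, 87, 86, 25 bp

Combined cut positions (sorted): 87, 200, 807, 893, 918, 1078.
Linear molecule, 6 cuts → 7 fragments:
  87 − 0 = 87 bp
  200 − 87 = 113 bp
  807 − 200 = 607 bp
  893 − 807 = 86 bp
  918 − 893 = 25 bp
  1078 − 918 = 160 bp
  1239 − 1078 = 161 bp
Sorted largest to smallest: 607, 161, 160, 113, 87, 86, 25 bp.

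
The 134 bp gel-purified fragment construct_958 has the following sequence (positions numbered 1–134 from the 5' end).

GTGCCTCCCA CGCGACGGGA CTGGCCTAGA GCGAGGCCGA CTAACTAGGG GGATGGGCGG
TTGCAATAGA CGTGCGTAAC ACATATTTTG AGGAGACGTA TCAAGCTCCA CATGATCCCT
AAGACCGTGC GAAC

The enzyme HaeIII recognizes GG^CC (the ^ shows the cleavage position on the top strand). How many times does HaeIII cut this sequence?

GGCC occurs starting at positions 23, 35.
HaeIII cuts at 2 sites.

2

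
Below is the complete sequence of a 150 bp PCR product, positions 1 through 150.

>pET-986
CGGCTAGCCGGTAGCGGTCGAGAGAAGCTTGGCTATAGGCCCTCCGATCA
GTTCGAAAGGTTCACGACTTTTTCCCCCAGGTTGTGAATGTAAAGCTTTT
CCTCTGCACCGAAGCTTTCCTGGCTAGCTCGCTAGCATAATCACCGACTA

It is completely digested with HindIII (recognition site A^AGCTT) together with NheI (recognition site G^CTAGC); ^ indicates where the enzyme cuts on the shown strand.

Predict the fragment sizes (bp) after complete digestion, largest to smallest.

68, 22, 19, 19, 11, 8, 3 bp

HindIII sites (AAGCTT) start at positions 25, 93, 112.
HindIII cuts after the first base of each site, so after positions 25, 93, 112.
NheI sites (GCTAGC) start at positions 3, 123, 131.
NheI cuts after the first base of each site, so after positions 3, 123, 131.
Combined cut positions: 3, 25, 93, 112, 123, 131.
Linear molecule, 6 cuts → 7 fragments:
  1–3 → 3 bp
  4–25 → 22 bp
  26–93 → 68 bp
  94–112 → 19 bp
  113–123 → 11 bp
  124–131 → 8 bp
  132–150 → 19 bp
Sorted largest to smallest: 68, 22, 19, 19, 11, 8, 3 bp.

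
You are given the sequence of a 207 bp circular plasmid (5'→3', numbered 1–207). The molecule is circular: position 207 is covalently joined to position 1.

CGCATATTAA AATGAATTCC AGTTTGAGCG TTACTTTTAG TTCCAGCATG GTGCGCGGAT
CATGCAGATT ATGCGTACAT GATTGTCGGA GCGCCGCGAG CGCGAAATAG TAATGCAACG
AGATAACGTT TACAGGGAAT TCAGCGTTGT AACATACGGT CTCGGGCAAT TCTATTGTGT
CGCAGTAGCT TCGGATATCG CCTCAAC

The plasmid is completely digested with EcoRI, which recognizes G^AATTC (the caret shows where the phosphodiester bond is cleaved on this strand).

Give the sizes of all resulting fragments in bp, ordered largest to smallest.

EcoRI sites (GAATTC) start at positions 14, 137.
EcoRI cuts after the first base of each site, so after positions 14, 137.
Circular molecule, 2 cuts → 2 fragments:
  15–137 → 123 bp
  138–207 then 1–14 → 70 + 14 = 84 bp
Sorted largest to smallest: 123, 84 bp.

123, 84 bp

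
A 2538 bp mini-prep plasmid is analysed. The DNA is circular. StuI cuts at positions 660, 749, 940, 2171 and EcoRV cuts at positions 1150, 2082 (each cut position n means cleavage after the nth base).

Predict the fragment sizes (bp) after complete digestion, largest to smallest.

Combined cut positions (sorted): 660, 749, 940, 1150, 2082, 2171.
Circular molecule, 6 cuts → 6 fragments:
  749 − 660 = 89 bp
  940 − 749 = 191 bp
  1150 − 940 = 210 bp
  2082 − 1150 = 932 bp
  2171 − 2082 = 89 bp
  wrap: 2538 − 2171 + 660 = 1027 bp
Sorted largest to smallest: 1027, 932, 210, 191, 89, 89 bp.

1027, 932, 210, 191, 89, 89 bp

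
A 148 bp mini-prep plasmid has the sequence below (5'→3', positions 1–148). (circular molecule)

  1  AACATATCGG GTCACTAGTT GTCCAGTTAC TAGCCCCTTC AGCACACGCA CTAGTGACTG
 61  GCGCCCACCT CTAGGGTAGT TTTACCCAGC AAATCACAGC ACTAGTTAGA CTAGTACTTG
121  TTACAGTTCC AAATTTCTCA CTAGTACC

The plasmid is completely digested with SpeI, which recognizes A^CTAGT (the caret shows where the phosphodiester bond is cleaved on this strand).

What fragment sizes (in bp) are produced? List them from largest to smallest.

51, 36, 30, 22, 9 bp

SpeI sites (ACTAGT) start at positions 14, 50, 101, 110, 140.
SpeI cuts after the first base of each site, so after positions 14, 50, 101, 110, 140.
Circular molecule, 5 cuts → 5 fragments:
  15–50 → 36 bp
  51–101 → 51 bp
  102–110 → 9 bp
  111–140 → 30 bp
  141–148 then 1–14 → 8 + 14 = 22 bp
Sorted largest to smallest: 51, 36, 30, 22, 9 bp.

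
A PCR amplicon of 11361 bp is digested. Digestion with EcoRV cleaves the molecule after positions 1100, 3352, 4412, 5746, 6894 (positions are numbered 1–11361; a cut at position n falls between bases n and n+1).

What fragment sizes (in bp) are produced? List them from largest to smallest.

4467, 2252, 1334, 1148, 1100, 1060 bp

Linear molecule, 5 cuts → 6 fragments:
  1100 − 0 = 1100 bp
  3352 − 1100 = 2252 bp
  4412 − 3352 = 1060 bp
  5746 − 4412 = 1334 bp
  6894 − 5746 = 1148 bp
  11361 − 6894 = 4467 bp
Sorted largest to smallest: 4467, 2252, 1334, 1148, 1100, 1060 bp.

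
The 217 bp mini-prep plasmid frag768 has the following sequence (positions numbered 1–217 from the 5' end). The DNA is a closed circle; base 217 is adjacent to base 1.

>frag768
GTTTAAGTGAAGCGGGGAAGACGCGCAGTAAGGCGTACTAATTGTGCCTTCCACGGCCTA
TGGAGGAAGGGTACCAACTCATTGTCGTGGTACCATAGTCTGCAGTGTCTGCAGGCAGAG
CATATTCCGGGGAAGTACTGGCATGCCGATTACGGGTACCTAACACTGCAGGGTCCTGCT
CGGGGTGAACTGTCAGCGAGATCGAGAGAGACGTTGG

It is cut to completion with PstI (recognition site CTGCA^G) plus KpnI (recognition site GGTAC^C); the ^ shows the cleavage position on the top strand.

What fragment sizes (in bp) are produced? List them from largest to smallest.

PstI sites (CTGCAG) start at positions 100, 109, 166.
PstI cuts after base 5 of each site (before the last base), so after positions 104, 113, 170.
KpnI sites (GGTACC) start at positions 70, 89, 155.
KpnI cuts after base 5 of each site (before the last base), so after positions 74, 93, 159.
Combined cut positions: 74, 93, 104, 113, 159, 170.
Circular molecule, 6 cuts → 6 fragments:
  75–93 → 19 bp
  94–104 → 11 bp
  105–113 → 9 bp
  114–159 → 46 bp
  160–170 → 11 bp
  171–217 then 1–74 → 47 + 74 = 121 bp
Sorted largest to smallest: 121, 46, 19, 11, 11, 9 bp.

121, 46, 19, 11, 11, 9 bp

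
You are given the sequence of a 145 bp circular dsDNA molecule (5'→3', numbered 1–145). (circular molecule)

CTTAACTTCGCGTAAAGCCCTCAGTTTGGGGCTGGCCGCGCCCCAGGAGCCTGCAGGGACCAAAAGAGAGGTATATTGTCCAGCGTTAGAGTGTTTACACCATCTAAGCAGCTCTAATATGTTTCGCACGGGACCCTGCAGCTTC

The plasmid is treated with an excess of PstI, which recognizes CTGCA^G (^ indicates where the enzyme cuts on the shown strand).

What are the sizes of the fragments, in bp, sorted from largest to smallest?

PstI sites (CTGCAG) start at positions 51, 136.
PstI cuts after base 5 of each site (before the last base), so after positions 55, 140.
Circular molecule, 2 cuts → 2 fragments:
  56–140 → 85 bp
  141–145 then 1–55 → 5 + 55 = 60 bp
Sorted largest to smallest: 85, 60 bp.

85, 60 bp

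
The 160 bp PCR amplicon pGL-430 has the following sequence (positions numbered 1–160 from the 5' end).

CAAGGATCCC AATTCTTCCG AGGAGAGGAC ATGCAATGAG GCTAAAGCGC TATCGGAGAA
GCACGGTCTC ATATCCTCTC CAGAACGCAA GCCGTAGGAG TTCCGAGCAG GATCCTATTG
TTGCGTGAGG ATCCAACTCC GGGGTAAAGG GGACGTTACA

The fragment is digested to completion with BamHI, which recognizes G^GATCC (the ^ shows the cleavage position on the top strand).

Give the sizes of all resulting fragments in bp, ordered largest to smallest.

106, 31, 19, 4 bp

BamHI sites (GGATCC) start at positions 4, 110, 129.
BamHI cuts after the first base of each site, so after positions 4, 110, 129.
Linear molecule, 3 cuts → 4 fragments:
  1–4 → 4 bp
  5–110 → 106 bp
  111–129 → 19 bp
  130–160 → 31 bp
Sorted largest to smallest: 106, 31, 19, 4 bp.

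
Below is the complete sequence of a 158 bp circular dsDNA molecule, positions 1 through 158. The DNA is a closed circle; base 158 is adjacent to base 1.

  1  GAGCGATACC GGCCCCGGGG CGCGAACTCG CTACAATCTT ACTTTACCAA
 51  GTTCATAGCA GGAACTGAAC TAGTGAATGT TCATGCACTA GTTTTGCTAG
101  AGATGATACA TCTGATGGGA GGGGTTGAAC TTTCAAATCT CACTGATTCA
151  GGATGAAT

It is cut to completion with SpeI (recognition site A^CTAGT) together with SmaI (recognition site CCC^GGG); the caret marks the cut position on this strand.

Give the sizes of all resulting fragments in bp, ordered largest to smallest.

SpeI sites (ACTAGT) start at positions 69, 87.
SpeI cuts after the first base of each site, so after positions 69, 87.
The SmaI site (CCCGGG) starts at position 14.
SmaI cuts after base 3 of each site, so after position 16.
Combined cut positions: 16, 69, 87.
Circular molecule, 3 cuts → 3 fragments:
  17–69 → 53 bp
  70–87 → 18 bp
  88–158 then 1–16 → 71 + 16 = 87 bp
Sorted largest to smallest: 87, 53, 18 bp.

87, 53, 18 bp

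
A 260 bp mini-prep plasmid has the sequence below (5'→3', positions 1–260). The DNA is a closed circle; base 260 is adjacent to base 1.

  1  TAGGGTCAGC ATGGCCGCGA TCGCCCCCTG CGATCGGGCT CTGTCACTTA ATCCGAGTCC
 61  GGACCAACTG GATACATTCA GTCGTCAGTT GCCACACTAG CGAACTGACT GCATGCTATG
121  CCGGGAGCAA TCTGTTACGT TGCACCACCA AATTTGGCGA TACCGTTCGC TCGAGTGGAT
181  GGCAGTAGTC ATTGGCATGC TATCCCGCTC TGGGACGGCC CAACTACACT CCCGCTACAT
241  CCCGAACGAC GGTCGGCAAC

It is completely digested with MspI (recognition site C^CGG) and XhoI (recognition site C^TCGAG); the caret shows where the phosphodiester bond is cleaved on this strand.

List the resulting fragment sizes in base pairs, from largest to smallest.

MspI sites (CCGG) start at positions 59, 121.
MspI cuts after the first base of each site, so after positions 59, 121.
The XhoI site (CTCGAG) starts at position 170.
XhoI cuts after the first base of each site, so after position 170.
Combined cut positions: 59, 121, 170.
Circular molecule, 3 cuts → 3 fragments:
  60–121 → 62 bp
  122–170 → 49 bp
  171–260 then 1–59 → 90 + 59 = 149 bp
Sorted largest to smallest: 149, 62, 49 bp.

149, 62, 49 bp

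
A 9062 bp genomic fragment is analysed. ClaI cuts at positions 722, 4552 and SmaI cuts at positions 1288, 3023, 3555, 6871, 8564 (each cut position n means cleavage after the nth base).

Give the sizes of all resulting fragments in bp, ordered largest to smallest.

2319, 1735, 1693, 997, 722, 566, 532, 498 bp

Combined cut positions (sorted): 722, 1288, 3023, 3555, 4552, 6871, 8564.
Linear molecule, 7 cuts → 8 fragments:
  722 − 0 = 722 bp
  1288 − 722 = 566 bp
  3023 − 1288 = 1735 bp
  3555 − 3023 = 532 bp
  4552 − 3555 = 997 bp
  6871 − 4552 = 2319 bp
  8564 − 6871 = 1693 bp
  9062 − 8564 = 498 bp
Sorted largest to smallest: 2319, 1735, 1693, 997, 722, 566, 532, 498 bp.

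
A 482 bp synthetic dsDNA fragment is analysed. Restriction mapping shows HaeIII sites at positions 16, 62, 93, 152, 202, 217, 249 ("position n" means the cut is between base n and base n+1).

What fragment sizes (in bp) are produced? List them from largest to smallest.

233, 59, 50, 46, 32, 31, 16, 15 bp

Linear molecule, 7 cuts → 8 fragments:
  16 − 0 = 16 bp
  62 − 16 = 46 bp
  93 − 62 = 31 bp
  152 − 93 = 59 bp
  202 − 152 = 50 bp
  217 − 202 = 15 bp
  249 − 217 = 32 bp
  482 − 249 = 233 bp
Sorted largest to smallest: 233, 59, 50, 46, 32, 31, 16, 15 bp.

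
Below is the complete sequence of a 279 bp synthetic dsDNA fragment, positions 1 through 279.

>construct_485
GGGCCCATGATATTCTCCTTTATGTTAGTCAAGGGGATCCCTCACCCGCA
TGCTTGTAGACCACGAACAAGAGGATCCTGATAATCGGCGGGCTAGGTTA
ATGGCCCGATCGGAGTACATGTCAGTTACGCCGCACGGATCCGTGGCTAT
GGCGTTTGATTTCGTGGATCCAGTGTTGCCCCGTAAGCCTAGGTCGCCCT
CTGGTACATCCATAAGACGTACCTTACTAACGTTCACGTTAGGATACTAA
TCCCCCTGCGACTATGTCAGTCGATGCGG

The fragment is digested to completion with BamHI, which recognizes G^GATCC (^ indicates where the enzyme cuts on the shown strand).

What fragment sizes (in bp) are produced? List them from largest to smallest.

BamHI sites (GGATCC) start at positions 35, 73, 137, 166.
BamHI cuts after the first base of each site, so after positions 35, 73, 137, 166.
Linear molecule, 4 cuts → 5 fragments:
  1–35 → 35 bp
  36–73 → 38 bp
  74–137 → 64 bp
  138–166 → 29 bp
  167–279 → 113 bp
Sorted largest to smallest: 113, 64, 38, 35, 29 bp.

113, 64, 38, 35, 29 bp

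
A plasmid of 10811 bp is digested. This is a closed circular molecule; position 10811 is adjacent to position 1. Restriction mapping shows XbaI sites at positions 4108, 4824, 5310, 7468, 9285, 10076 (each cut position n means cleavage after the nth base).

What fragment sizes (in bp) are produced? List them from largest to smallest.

Circular molecule, 6 cuts → 6 fragments:
  4824 − 4108 = 716 bp
  5310 − 4824 = 486 bp
  7468 − 5310 = 2158 bp
  9285 − 7468 = 1817 bp
  10076 − 9285 = 791 bp
  wrap: 10811 − 10076 + 4108 = 4843 bp
Sorted largest to smallest: 4843, 2158, 1817, 791, 716, 486 bp.

4843, 2158, 1817, 791, 716, 486 bp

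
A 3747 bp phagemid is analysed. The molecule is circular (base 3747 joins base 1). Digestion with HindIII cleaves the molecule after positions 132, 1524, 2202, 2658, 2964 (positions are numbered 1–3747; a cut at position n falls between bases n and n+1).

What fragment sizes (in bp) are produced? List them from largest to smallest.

Circular molecule, 5 cuts → 5 fragments:
  1524 − 132 = 1392 bp
  2202 − 1524 = 678 bp
  2658 − 2202 = 456 bp
  2964 − 2658 = 306 bp
  wrap: 3747 − 2964 + 132 = 915 bp
Sorted largest to smallest: 1392, 915, 678, 456, 306 bp.

1392, 915, 678, 456, 306 bp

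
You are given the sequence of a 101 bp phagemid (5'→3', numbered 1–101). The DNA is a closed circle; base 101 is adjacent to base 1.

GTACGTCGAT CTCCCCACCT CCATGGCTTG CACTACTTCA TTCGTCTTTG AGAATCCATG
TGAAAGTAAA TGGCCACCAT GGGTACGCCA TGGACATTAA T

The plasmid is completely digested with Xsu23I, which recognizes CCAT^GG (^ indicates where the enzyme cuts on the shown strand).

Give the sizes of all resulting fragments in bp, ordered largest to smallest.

Xsu23I sites (CCATGG) start at positions 21, 77, 88.
Xsu23I cuts after base 4 of each site, so after positions 24, 80, 91.
Circular molecule, 3 cuts → 3 fragments:
  25–80 → 56 bp
  81–91 → 11 bp
  92–101 then 1–24 → 10 + 24 = 34 bp
Sorted largest to smallest: 56, 34, 11 bp.

56, 34, 11 bp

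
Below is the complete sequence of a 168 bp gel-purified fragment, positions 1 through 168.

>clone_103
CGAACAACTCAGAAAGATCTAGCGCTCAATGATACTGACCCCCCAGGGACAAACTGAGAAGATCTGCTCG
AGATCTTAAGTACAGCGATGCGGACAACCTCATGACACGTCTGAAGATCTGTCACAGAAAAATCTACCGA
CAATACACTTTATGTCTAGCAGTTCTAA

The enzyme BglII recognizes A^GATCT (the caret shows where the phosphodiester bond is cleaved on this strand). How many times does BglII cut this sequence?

AGATCT occurs starting at positions 15, 60, 71, 115.
BglII cuts at 4 sites.

4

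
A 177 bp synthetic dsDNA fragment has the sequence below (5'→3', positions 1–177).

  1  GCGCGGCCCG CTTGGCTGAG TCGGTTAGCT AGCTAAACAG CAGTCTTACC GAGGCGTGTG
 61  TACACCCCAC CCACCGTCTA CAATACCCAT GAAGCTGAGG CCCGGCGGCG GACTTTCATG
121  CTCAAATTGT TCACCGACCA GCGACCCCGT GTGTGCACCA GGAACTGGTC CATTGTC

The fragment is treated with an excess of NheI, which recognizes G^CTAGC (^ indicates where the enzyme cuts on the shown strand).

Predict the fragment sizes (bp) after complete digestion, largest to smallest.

149, 28 bp

The NheI site (GCTAGC) starts at position 28.
NheI cuts after the first base of each site, so after position 28.
Linear molecule, 1 cut → 2 fragments:
  1–28 → 28 bp
  29–177 → 149 bp
Sorted largest to smallest: 149, 28 bp.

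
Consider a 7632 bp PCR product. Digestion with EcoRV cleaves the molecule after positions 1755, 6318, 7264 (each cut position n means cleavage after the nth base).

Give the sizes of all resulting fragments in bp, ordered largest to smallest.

4563, 1755, 946, 368 bp

Linear molecule, 3 cuts → 4 fragments:
  1755 − 0 = 1755 bp
  6318 − 1755 = 4563 bp
  7264 − 6318 = 946 bp
  7632 − 7264 = 368 bp
Sorted largest to smallest: 4563, 1755, 946, 368 bp.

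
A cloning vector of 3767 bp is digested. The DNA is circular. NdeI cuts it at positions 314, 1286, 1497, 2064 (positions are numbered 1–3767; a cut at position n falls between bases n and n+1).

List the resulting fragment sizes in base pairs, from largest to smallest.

Circular molecule, 4 cuts → 4 fragments:
  1286 − 314 = 972 bp
  1497 − 1286 = 211 bp
  2064 − 1497 = 567 bp
  wrap: 3767 − 2064 + 314 = 2017 bp
Sorted largest to smallest: 2017, 972, 567, 211 bp.

2017, 972, 567, 211 bp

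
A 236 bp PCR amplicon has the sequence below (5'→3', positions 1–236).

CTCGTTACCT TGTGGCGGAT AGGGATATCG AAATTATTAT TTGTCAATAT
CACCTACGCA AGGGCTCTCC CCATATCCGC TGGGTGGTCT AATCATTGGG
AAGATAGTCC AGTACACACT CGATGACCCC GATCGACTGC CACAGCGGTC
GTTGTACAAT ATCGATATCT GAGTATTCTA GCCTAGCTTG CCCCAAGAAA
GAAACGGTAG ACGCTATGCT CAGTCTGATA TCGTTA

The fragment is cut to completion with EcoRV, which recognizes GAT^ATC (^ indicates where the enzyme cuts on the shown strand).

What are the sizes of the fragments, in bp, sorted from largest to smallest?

EcoRV sites (GATATC) start at positions 24, 164, 227.
EcoRV cuts after base 3 of each site, so after positions 26, 166, 229.
Linear molecule, 3 cuts → 4 fragments:
  1–26 → 26 bp
  27–166 → 140 bp
  167–229 → 63 bp
  230–236 → 7 bp
Sorted largest to smallest: 140, 63, 26, 7 bp.

140, 63, 26, 7 bp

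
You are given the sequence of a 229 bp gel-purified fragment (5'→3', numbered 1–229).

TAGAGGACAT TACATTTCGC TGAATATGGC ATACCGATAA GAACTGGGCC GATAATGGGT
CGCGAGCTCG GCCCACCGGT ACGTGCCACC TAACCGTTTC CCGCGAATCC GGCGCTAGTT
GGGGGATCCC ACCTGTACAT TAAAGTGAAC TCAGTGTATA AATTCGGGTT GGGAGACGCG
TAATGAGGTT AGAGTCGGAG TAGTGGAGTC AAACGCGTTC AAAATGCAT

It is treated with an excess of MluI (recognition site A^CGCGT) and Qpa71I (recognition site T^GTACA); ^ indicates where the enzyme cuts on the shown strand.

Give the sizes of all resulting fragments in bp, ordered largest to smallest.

MluI sites (ACGCGT) start at positions 176, 213.
MluI cuts after the first base of each site, so after positions 176, 213.
The Qpa71I site (TGTACA) starts at position 134.
Qpa71I cuts after the first base of each site, so after position 134.
Combined cut positions: 134, 176, 213.
Linear molecule, 3 cuts → 4 fragments:
  1–134 → 134 bp
  135–176 → 42 bp
  177–213 → 37 bp
  214–229 → 16 bp
Sorted largest to smallest: 134, 42, 37, 16 bp.

134, 42, 37, 16 bp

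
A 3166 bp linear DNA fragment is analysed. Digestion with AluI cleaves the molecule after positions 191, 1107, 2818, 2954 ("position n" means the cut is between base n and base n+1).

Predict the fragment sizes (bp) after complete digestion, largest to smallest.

1711, 916, 212, 191, 136 bp

Linear molecule, 4 cuts → 5 fragments:
  191 − 0 = 191 bp
  1107 − 191 = 916 bp
  2818 − 1107 = 1711 bp
  2954 − 2818 = 136 bp
  3166 − 2954 = 212 bp
Sorted largest to smallest: 1711, 916, 212, 191, 136 bp.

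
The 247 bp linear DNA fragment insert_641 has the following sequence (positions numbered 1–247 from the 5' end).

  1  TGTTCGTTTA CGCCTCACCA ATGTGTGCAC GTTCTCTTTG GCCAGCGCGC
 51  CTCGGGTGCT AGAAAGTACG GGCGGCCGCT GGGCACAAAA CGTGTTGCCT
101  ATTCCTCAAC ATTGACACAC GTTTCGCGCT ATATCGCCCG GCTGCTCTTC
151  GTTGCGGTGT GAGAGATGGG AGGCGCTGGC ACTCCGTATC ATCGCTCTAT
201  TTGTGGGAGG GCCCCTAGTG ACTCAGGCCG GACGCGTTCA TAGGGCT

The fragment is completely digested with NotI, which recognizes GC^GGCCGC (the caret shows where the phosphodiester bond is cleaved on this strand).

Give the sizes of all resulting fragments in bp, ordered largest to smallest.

174, 73 bp

The NotI site (GCGGCCGC) starts at position 72.
NotI cuts after base 2 of each site, so after position 73.
Linear molecule, 1 cut → 2 fragments:
  1–73 → 73 bp
  74–247 → 174 bp
Sorted largest to smallest: 174, 73 bp.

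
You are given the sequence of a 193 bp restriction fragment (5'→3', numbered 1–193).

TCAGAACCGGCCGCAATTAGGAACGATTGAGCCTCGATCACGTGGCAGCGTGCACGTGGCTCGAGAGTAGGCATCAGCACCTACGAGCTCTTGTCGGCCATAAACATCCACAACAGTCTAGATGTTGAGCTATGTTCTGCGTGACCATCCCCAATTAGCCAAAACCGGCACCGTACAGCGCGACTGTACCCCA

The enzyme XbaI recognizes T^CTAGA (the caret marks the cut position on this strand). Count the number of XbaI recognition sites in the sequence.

1

TCTAGA occurs starting at position 117.
XbaI cuts at 1 site.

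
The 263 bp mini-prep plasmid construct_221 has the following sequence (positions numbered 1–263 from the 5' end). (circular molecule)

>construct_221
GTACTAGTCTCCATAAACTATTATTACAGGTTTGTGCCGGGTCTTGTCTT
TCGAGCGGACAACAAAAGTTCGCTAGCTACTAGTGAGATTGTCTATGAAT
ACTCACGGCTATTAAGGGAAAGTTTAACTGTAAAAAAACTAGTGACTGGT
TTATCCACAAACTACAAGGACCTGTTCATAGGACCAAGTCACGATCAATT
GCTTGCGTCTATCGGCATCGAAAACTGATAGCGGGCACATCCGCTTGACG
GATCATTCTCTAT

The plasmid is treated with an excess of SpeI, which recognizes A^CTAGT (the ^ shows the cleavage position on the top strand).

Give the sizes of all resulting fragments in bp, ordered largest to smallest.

128, 76, 59 bp

SpeI sites (ACTAGT) start at positions 3, 79, 138.
SpeI cuts after the first base of each site, so after positions 3, 79, 138.
Circular molecule, 3 cuts → 3 fragments:
  4–79 → 76 bp
  80–138 → 59 bp
  139–263 then 1–3 → 125 + 3 = 128 bp
Sorted largest to smallest: 128, 76, 59 bp.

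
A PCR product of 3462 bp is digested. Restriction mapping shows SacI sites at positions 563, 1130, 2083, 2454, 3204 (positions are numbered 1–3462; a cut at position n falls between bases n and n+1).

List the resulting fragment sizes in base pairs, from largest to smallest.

953, 750, 567, 563, 371, 258 bp

Linear molecule, 5 cuts → 6 fragments:
  563 − 0 = 563 bp
  1130 − 563 = 567 bp
  2083 − 1130 = 953 bp
  2454 − 2083 = 371 bp
  3204 − 2454 = 750 bp
  3462 − 3204 = 258 bp
Sorted largest to smallest: 953, 750, 567, 563, 371, 258 bp.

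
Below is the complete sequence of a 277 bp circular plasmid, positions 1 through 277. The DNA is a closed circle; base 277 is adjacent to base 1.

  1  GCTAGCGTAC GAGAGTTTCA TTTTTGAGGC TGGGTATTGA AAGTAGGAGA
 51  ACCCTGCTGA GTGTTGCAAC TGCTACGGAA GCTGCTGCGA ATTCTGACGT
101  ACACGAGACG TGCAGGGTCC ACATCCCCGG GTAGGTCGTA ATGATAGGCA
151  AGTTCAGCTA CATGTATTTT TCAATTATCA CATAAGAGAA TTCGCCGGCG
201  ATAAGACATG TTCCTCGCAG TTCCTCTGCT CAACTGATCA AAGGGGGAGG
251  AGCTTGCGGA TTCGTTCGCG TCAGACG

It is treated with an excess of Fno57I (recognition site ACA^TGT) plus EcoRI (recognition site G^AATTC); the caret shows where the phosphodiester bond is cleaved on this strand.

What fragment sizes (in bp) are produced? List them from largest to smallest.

Fno57I sites (ACATGT) start at positions 160, 206.
Fno57I cuts after base 3 of each site, so after positions 162, 208.
EcoRI sites (GAATTC) start at positions 89, 188.
EcoRI cuts after the first base of each site, so after positions 89, 188.
Combined cut positions: 89, 162, 188, 208.
Circular molecule, 4 cuts → 4 fragments:
  90–162 → 73 bp
  163–188 → 26 bp
  189–208 → 20 bp
  209–277 then 1–89 → 69 + 89 = 158 bp
Sorted largest to smallest: 158, 73, 26, 20 bp.

158, 73, 26, 20 bp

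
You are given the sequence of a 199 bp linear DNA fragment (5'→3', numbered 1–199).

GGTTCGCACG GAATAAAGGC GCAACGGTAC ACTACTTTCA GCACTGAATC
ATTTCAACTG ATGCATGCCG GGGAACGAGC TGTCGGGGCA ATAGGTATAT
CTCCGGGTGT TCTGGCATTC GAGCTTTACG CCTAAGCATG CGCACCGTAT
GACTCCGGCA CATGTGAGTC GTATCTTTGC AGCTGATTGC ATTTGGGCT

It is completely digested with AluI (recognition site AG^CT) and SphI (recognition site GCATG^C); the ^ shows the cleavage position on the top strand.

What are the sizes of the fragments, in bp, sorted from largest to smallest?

AluI sites (AGCT) start at positions 78, 122, 181.
AluI cuts after base 2 of each site, so after positions 79, 123, 182.
SphI sites (GCATGC) start at positions 63, 136.
SphI cuts after base 5 of each site (before the last base), so after positions 67, 140.
Combined cut positions: 67, 79, 123, 140, 182.
Linear molecule, 5 cuts → 6 fragments:
  1–67 → 67 bp
  68–79 → 12 bp
  80–123 → 44 bp
  124–140 → 17 bp
  141–182 → 42 bp
  183–199 → 17 bp
Sorted largest to smallest: 67, 44, 42, 17, 17, 12 bp.

67, 44, 42, 17, 17, 12 bp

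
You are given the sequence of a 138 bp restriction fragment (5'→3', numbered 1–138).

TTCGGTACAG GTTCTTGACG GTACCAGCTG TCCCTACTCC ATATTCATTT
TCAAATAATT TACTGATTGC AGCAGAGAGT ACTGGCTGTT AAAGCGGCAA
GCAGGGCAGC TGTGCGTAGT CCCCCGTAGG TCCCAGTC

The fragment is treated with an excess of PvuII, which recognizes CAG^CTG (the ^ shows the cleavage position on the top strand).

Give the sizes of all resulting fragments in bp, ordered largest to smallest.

82, 29, 27 bp

PvuII sites (CAGCTG) start at positions 25, 107.
PvuII cuts after base 3 of each site, so after positions 27, 109.
Linear molecule, 2 cuts → 3 fragments:
  1–27 → 27 bp
  28–109 → 82 bp
  110–138 → 29 bp
Sorted largest to smallest: 82, 29, 27 bp.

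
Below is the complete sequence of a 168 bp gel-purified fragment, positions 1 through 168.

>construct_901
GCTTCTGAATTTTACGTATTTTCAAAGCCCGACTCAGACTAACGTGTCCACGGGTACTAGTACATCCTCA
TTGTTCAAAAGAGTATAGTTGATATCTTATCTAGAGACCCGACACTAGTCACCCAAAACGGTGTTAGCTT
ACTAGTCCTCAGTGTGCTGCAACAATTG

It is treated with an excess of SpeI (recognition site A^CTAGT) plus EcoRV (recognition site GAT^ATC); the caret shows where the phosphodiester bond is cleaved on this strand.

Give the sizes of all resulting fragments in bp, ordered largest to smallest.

SpeI sites (ACTAGT) start at positions 56, 114, 141.
SpeI cuts after the first base of each site, so after positions 56, 114, 141.
The EcoRV site (GATATC) starts at position 91.
EcoRV cuts after base 3 of each site, so after position 93.
Combined cut positions: 56, 93, 114, 141.
Linear molecule, 4 cuts → 5 fragments:
  1–56 → 56 bp
  57–93 → 37 bp
  94–114 → 21 bp
  115–141 → 27 bp
  142–168 → 27 bp
Sorted largest to smallest: 56, 37, 27, 27, 21 bp.

56, 37, 27, 27, 21 bp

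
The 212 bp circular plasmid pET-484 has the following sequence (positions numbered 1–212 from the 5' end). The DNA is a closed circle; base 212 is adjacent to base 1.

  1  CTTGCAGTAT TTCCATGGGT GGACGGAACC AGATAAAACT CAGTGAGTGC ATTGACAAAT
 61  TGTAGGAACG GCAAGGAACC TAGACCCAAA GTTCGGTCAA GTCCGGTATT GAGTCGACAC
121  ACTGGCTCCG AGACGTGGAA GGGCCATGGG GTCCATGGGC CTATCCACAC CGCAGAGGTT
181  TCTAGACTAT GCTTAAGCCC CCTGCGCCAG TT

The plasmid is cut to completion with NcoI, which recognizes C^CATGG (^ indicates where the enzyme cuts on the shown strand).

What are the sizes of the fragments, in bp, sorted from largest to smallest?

NcoI sites (CCATGG) start at positions 13, 144, 153.
NcoI cuts after the first base of each site, so after positions 13, 144, 153.
Circular molecule, 3 cuts → 3 fragments:
  14–144 → 131 bp
  145–153 → 9 bp
  154–212 then 1–13 → 59 + 13 = 72 bp
Sorted largest to smallest: 131, 72, 9 bp.

131, 72, 9 bp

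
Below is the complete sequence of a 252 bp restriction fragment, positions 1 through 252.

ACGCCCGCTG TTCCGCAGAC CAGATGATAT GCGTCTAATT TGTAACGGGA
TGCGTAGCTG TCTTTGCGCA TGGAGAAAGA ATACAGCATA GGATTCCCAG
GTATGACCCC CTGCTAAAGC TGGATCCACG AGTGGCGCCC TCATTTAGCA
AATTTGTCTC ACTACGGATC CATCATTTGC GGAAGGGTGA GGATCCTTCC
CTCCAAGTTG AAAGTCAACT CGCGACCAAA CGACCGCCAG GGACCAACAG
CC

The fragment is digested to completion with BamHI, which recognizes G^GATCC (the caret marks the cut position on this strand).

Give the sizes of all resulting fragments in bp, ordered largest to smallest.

122, 61, 44, 25 bp

BamHI sites (GGATCC) start at positions 122, 166, 191.
BamHI cuts after the first base of each site, so after positions 122, 166, 191.
Linear molecule, 3 cuts → 4 fragments:
  1–122 → 122 bp
  123–166 → 44 bp
  167–191 → 25 bp
  192–252 → 61 bp
Sorted largest to smallest: 122, 61, 44, 25 bp.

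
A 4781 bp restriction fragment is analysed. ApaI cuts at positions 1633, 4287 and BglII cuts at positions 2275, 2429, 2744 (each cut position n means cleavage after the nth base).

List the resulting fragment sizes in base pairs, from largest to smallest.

1633, 1543, 642, 494, 315, 154 bp

Combined cut positions (sorted): 1633, 2275, 2429, 2744, 4287.
Linear molecule, 5 cuts → 6 fragments:
  1633 − 0 = 1633 bp
  2275 − 1633 = 642 bp
  2429 − 2275 = 154 bp
  2744 − 2429 = 315 bp
  4287 − 2744 = 1543 bp
  4781 − 4287 = 494 bp
Sorted largest to smallest: 1633, 1543, 642, 494, 315, 154 bp.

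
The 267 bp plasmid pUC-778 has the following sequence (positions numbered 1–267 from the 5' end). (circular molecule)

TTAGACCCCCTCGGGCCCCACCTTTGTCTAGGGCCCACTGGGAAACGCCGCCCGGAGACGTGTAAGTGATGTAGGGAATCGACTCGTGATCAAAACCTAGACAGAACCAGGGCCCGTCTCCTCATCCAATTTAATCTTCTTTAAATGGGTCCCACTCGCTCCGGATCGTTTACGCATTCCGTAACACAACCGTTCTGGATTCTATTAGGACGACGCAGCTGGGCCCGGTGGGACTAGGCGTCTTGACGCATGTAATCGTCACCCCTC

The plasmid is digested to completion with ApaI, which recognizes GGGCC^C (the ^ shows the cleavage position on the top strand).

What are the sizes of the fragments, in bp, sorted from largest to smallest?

111, 79, 59, 18 bp

ApaI sites (GGGCCC) start at positions 13, 31, 110, 221.
ApaI cuts after base 5 of each site (before the last base), so after positions 17, 35, 114, 225.
Circular molecule, 4 cuts → 4 fragments:
  18–35 → 18 bp
  36–114 → 79 bp
  115–225 → 111 bp
  226–267 then 1–17 → 42 + 17 = 59 bp
Sorted largest to smallest: 111, 79, 59, 18 bp.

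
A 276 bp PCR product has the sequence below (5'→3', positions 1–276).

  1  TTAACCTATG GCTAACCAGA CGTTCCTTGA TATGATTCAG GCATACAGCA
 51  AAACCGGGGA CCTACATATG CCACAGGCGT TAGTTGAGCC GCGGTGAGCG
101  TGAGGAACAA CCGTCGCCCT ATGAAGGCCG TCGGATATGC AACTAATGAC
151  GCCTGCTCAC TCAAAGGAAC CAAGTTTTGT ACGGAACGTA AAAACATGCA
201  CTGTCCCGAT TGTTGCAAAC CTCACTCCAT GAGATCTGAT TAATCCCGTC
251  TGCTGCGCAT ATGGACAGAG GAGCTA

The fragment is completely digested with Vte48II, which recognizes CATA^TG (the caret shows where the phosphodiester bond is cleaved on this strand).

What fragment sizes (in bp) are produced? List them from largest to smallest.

Vte48II sites (CATATG) start at positions 65, 258.
Vte48II cuts after base 4 of each site, so after positions 68, 261.
Linear molecule, 2 cuts → 3 fragments:
  1–68 → 68 bp
  69–261 → 193 bp
  262–276 → 15 bp
Sorted largest to smallest: 193, 68, 15 bp.

193, 68, 15 bp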